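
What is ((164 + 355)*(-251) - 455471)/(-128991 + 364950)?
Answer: -585740/235959 ≈ -2.4824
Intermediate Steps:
((164 + 355)*(-251) - 455471)/(-128991 + 364950) = (519*(-251) - 455471)/235959 = (-130269 - 455471)*(1/235959) = -585740*1/235959 = -585740/235959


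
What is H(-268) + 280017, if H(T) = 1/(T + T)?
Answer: 150089111/536 ≈ 2.8002e+5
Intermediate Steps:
H(T) = 1/(2*T)
H(-268) + 280017 = (½)/(-268) + 280017 = (½)*(-1/268) + 280017 = -1/536 + 280017 = 150089111/536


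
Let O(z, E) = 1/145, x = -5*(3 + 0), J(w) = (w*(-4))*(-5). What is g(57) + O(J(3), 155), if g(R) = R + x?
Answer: 6091/145 ≈ 42.007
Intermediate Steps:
J(w) = 20*w (J(w) = -4*w*(-5) = 20*w)
x = -15 (x = -5*3 = -15)
O(z, E) = 1/145
g(R) = -15 + R (g(R) = R - 15 = -15 + R)
g(57) + O(J(3), 155) = (-15 + 57) + 1/145 = 42 + 1/145 = 6091/145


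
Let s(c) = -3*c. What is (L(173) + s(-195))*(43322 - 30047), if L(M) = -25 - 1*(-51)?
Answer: 8111025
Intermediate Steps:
L(M) = 26 (L(M) = -25 + 51 = 26)
(L(173) + s(-195))*(43322 - 30047) = (26 - 3*(-195))*(43322 - 30047) = (26 + 585)*13275 = 611*13275 = 8111025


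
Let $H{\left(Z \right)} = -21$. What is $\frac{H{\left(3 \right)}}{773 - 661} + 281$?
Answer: $\frac{4493}{16} \approx 280.81$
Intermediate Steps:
$\frac{H{\left(3 \right)}}{773 - 661} + 281 = \frac{1}{773 - 661} \left(-21\right) + 281 = \frac{1}{112} \left(-21\right) + 281 = - \frac{3}{16} + 281 = \frac{4493}{16}$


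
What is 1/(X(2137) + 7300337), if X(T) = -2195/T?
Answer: 2137/15600817974 ≈ 1.3698e-7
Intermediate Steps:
1/(X(2137) + 7300337) = 1/(-2195/2137 + 7300337) = 1/(15600817974/2137) = 2137/15600817974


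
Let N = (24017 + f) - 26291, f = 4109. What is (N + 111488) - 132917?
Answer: -19594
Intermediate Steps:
N = 1835 (N = (24017 + 4109) - 26291 = 28126 - 26291 = 1835)
(N + 111488) - 132917 = (1835 + 111488) - 132917 = 113323 - 132917 = -19594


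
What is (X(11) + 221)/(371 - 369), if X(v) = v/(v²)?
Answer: 1216/11 ≈ 110.55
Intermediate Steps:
X(v) = 1/v (X(v) = v/v² = 1/v)
(X(11) + 221)/(371 - 369) = (1/11 + 221)/(371 - 369) = (1/11 + 221)/2 = (2432/11)*(½) = 1216/11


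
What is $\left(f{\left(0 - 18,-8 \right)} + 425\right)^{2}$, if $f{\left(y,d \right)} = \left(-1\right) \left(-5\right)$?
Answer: $184900$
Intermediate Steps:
$f{\left(y,d \right)} = 5$
$\left(f{\left(0 - 18,-8 \right)} + 425\right)^{2} = \left(5 + 425\right)^{2} = 430^{2} = 184900$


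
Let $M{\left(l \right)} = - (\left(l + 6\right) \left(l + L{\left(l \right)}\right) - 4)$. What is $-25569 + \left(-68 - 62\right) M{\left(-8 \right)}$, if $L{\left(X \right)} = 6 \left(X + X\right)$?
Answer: $951$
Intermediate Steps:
$L{\left(X \right)} = 12 X$ ($L{\left(X \right)} = 6 \cdot 2 X = 12 X$)
$M{\left(l \right)} = 4 - 13 l \left(6 + l\right)$ ($M{\left(l \right)} = - (\left(l + 6\right) \left(l + 12 l\right) - 4) = - (\left(6 + l\right) 13 l - 4) = - (13 l \left(6 + l\right) - 4) = - (-4 + 13 l \left(6 + l\right)) = 4 - 13 l \left(6 + l\right)$)
$-25569 + \left(-68 - 62\right) M{\left(-8 \right)} = -25569 + \left(-68 - 62\right) \left(4 - -624 - 13 \left(-8\right)^{2}\right) = -25569 - 130 \left(4 + 624 - 832\right) = -25569 - -26520 = -25569 + 26520 = 951$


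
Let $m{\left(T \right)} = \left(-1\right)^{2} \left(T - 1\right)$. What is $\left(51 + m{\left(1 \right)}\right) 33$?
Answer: $1683$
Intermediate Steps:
$m{\left(T \right)} = -1 + T$ ($m{\left(T \right)} = 1 \left(-1 + T\right) = -1 + T$)
$\left(51 + m{\left(1 \right)}\right) 33 = \left(51 + \left(-1 + 1\right)\right) 33 = \left(51 + 0\right) 33 = 51 \cdot 33 = 1683$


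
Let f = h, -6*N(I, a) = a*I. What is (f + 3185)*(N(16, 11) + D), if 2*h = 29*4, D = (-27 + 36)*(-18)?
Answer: -620494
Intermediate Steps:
D = -162 (D = 9*(-18) = -162)
h = 58 (h = (29*4)/2 = (½)*116 = 58)
N(I, a) = -I*a/6 (N(I, a) = -a*I/6 = -I*a/6)
f = 58
(f + 3185)*(N(16, 11) + D) = (58 + 3185)*(-⅙*16*11 - 162) = 3243*(-88/3 - 162) = 3243*(-574/3) = -620494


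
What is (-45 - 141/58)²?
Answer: 7568001/3364 ≈ 2249.7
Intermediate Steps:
(-45 - 141/58)² = (-2751/58)² = 7568001/3364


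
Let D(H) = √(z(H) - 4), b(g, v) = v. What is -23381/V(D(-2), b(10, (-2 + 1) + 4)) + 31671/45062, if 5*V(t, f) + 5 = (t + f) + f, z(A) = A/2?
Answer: -1316945771/67593 + 116905*I*√5/6 ≈ -19483.0 + 43568.0*I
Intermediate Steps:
z(A) = A/2 (z(A) = A*(½) = A/2)
D(H) = √(-4 + H/2) (D(H) = √(H/2 - 4) = √(-4 + H/2))
V(t, f) = -1 + t/5 + 2*f/5 (V(t, f) = -1 + ((t + f) + f)/5 = -1 + ((f + t) + f)/5 = -1 + (t + 2*f)/5 = -1 + (t/5 + 2*f/5) = -1 + t/5 + 2*f/5)
-23381/V(D(-2), b(10, (-2 + 1) + 4)) + 31671/45062 = -23381/(-1 + (√(-16 + 2*(-2))/2)/5 + 2*((-2 + 1) + 4)/5) + 31671/45062 = -23381/(-1 + (√(-16 - 4)/2)/5 + 2*(-1 + 4)/5) + 31671*(1/45062) = -23381/(-1 + (√(-20)/2)/5 + (⅖)*3) + 31671/45062 = -23381/(-1 + ((2*I*√5)/2)/5 + 6/5) + 31671/45062 = -23381/(-1 + (I*√5)/5 + 6/5) + 31671/45062 = -23381/(-1 + I*√5/5 + 6/5) + 31671/45062 = -23381/(⅕ + I*√5/5) + 31671/45062 = 31671/45062 - 23381/(⅕ + I*√5/5)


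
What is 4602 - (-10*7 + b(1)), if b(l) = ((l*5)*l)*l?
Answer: 4667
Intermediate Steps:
b(l) = 5*l**3 (b(l) = ((5*l)*l)*l = (5*l**2)*l = 5*l**3)
4602 - (-10*7 + b(1)) = 4602 - (-10*7 + 5*1**3) = 4602 - (-70 + 5*1) = 4602 - (-70 + 5) = 4602 - 1*(-65) = 4602 + 65 = 4667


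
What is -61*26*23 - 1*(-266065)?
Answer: 229587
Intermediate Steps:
-61*26*23 - 1*(-266065) = -1586*23 + 266065 = -36478 + 266065 = 229587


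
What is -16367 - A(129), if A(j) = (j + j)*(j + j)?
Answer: -82931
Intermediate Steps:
A(j) = 4*j² (A(j) = (2*j)*(2*j) = 4*j²)
-16367 - A(129) = -16367 - 4*129² = -16367 - 4*16641 = -16367 - 1*66564 = -16367 - 66564 = -82931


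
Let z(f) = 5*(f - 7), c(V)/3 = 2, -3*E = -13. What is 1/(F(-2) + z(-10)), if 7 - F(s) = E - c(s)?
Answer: -3/229 ≈ -0.013100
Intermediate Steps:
E = 13/3 (E = -⅓*(-13) = 13/3 ≈ 4.3333)
c(V) = 6 (c(V) = 3*2 = 6)
F(s) = 26/3 (F(s) = 7 - (13/3 - 1*6) = 7 - (13/3 - 6) = 7 - 1*(-5/3) = 7 + 5/3 = 26/3)
z(f) = -35 + 5*f (z(f) = 5*(-7 + f) = -35 + 5*f)
1/(F(-2) + z(-10)) = 1/(26/3 + (-35 + 5*(-10))) = 1/(26/3 + (-35 - 50)) = 1/(26/3 - 85) = 1/(-229/3) = -3/229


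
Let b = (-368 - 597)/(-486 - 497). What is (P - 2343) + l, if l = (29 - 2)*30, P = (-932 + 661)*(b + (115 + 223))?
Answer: -91809288/983 ≈ -93397.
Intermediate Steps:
b = 965/983 (b = -965/(-983) = -965*(-1/983) = 965/983 ≈ 0.98169)
P = -90302349/983 (P = (-932 + 661)*(965/983 + (115 + 223)) = -271*(965/983 + 338) = -271*333219/983 = -90302349/983 ≈ -91864.)
l = 810 (l = 27*30 = 810)
(P - 2343) + l = (-90302349/983 - 2343) + 810 = -92605518/983 + 810 = -91809288/983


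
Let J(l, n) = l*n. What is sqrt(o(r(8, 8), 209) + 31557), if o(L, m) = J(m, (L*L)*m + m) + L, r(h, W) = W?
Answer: sqrt(2870830) ≈ 1694.4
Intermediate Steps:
o(L, m) = L + m*(m + m*L**2) (o(L, m) = m*((L*L)*m + m) + L = m*(L**2*m + m) + L = m*(m*L**2 + m) + L = m*(m + m*L**2) + L = L + m*(m + m*L**2))
sqrt(o(r(8, 8), 209) + 31557) = sqrt((8 + 209**2*(1 + 8**2)) + 31557) = sqrt((8 + 43681*(1 + 64)) + 31557) = sqrt((8 + 43681*65) + 31557) = sqrt((8 + 2839265) + 31557) = sqrt(2839273 + 31557) = sqrt(2870830)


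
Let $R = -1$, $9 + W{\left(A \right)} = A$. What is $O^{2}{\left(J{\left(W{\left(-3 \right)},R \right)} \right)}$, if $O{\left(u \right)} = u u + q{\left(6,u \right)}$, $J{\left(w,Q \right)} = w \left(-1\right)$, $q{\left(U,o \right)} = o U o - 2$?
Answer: $1012036$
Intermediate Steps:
$q{\left(U,o \right)} = -2 + U o^{2}$ ($q{\left(U,o \right)} = U o o - 2 = U o^{2} - 2 = -2 + U o^{2}$)
$W{\left(A \right)} = -9 + A$
$J{\left(w,Q \right)} = - w$
$O{\left(u \right)} = -2 + 7 u^{2}$ ($O{\left(u \right)} = u u + \left(-2 + 6 u^{2}\right) = u^{2} + \left(-2 + 6 u^{2}\right) = -2 + 7 u^{2}$)
$O^{2}{\left(J{\left(W{\left(-3 \right)},R \right)} \right)} = \left(-2 + 7 \left(- (-9 - 3)\right)^{2}\right)^{2} = \left(-2 + 7 \left(\left(-1\right) \left(-12\right)\right)^{2}\right)^{2} = \left(-2 + 7 \cdot 12^{2}\right)^{2} = \left(-2 + 7 \cdot 144\right)^{2} = \left(-2 + 1008\right)^{2} = 1006^{2} = 1012036$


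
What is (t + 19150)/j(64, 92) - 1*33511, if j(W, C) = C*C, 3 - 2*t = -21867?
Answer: -283607019/8464 ≈ -33507.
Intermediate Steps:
t = 10935 (t = 3/2 - 1/2*(-21867) = 3/2 + 21867/2 = 10935)
j(W, C) = C**2
(t + 19150)/j(64, 92) - 1*33511 = (10935 + 19150)/(92**2) - 1*33511 = 30085/8464 - 33511 = -283607019/8464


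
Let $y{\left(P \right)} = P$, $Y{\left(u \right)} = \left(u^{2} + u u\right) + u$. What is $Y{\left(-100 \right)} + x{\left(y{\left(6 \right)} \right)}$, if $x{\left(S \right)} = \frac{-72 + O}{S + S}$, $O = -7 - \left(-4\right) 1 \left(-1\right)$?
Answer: $\frac{238717}{12} \approx 19893.0$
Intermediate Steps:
$Y{\left(u \right)} = u + 2 u^{2}$ ($Y{\left(u \right)} = \left(u^{2} + u^{2}\right) + u = 2 u^{2} + u = u + 2 u^{2}$)
$O = -11$ ($O = -7 - \left(-4\right) \left(-1\right) = -7 - 4 = -11$)
$x{\left(S \right)} = - \frac{83}{2 S}$ ($x{\left(S \right)} = \frac{-72 - 11}{S + S} = - \frac{83}{2 S}$)
$Y{\left(-100 \right)} + x{\left(y{\left(6 \right)} \right)} = - 100 \left(1 + 2 \left(-100\right)\right) - \frac{83}{2 \cdot 6} = - 100 \left(1 - 200\right) - \frac{83}{12} = \left(-100\right) \left(-199\right) - \frac{83}{12} = 19900 - \frac{83}{12} = \frac{238717}{12}$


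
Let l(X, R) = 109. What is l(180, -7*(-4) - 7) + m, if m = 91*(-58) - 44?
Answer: -5213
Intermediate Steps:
m = -5322 (m = -5278 - 44 = -5322)
l(180, -7*(-4) - 7) + m = 109 - 5322 = -5213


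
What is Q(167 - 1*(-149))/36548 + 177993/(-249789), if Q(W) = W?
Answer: -535529570/760774031 ≈ -0.70393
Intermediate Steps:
Q(167 - 1*(-149))/36548 + 177993/(-249789) = (167 - 1*(-149))/36548 + 177993/(-249789) = (167 + 149)*(1/36548) + 177993*(-1/249789) = 316*(1/36548) - 59331/83263 = 79/9137 - 59331/83263 = -535529570/760774031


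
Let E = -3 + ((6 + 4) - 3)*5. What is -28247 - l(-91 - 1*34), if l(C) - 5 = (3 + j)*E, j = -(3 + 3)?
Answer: -28156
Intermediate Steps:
j = -6 (j = -1*6 = -6)
E = 32 (E = -3 + (10 - 3)*5 = -3 + 7*5 = -3 + 35 = 32)
l(C) = -91 (l(C) = 5 + (3 - 6)*32 = 5 - 3*32 = 5 - 96 = -91)
-28247 - l(-91 - 1*34) = -28247 - 1*(-91) = -28247 + 91 = -28156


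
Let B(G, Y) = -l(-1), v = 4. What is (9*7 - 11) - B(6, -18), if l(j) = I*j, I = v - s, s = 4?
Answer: 52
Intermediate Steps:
I = 0 (I = 4 - 1*4 = 4 - 4 = 0)
l(j) = 0 (l(j) = 0*j = 0)
B(G, Y) = 0 (B(G, Y) = -1*0 = 0)
(9*7 - 11) - B(6, -18) = (9*7 - 11) - 1*0 = (63 - 11) + 0 = 52 + 0 = 52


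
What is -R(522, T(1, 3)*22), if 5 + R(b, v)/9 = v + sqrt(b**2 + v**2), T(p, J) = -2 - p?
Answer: 639 - 54*sqrt(7690) ≈ -4096.4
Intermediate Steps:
R(b, v) = -45 + 9*v + 9*sqrt(b**2 + v**2) (R(b, v) = -45 + 9*(v + sqrt(b**2 + v**2)) = -45 + (9*v + 9*sqrt(b**2 + v**2)) = -45 + 9*v + 9*sqrt(b**2 + v**2))
-R(522, T(1, 3)*22) = -(-45 + 9*((-2 - 1*1)*22) + 9*sqrt(522**2 + ((-2 - 1*1)*22)**2)) = -(-45 + 9*((-2 - 1)*22) + 9*sqrt(272484 + ((-2 - 1)*22)**2)) = -(-45 + 9*(-3*22) + 9*sqrt(272484 + (-3*22)**2)) = -(-45 + 9*(-66) + 9*sqrt(272484 + (-66)**2)) = -(-45 - 594 + 9*sqrt(272484 + 4356)) = -(-45 - 594 + 9*sqrt(276840)) = -(-45 - 594 + 9*(6*sqrt(7690))) = -(-45 - 594 + 54*sqrt(7690)) = -(-639 + 54*sqrt(7690)) = 639 - 54*sqrt(7690)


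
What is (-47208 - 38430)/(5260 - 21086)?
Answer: 42819/7913 ≈ 5.4112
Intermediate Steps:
(-47208 - 38430)/(5260 - 21086) = -85638/(-15826) = -85638*(-1/15826) = 42819/7913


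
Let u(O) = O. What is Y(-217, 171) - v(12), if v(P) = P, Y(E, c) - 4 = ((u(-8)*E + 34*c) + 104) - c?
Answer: 7475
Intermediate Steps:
Y(E, c) = 108 - 8*E + 33*c (Y(E, c) = 4 + (((-8*E + 34*c) + 104) - c) = 4 + ((104 - 8*E + 34*c) - c) = 4 + (104 - 8*E + 33*c) = 108 - 8*E + 33*c)
Y(-217, 171) - v(12) = (108 - 8*(-217) + 33*171) - 1*12 = (108 + 1736 + 5643) - 12 = 7487 - 12 = 7475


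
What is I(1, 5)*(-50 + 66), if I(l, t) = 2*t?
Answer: 160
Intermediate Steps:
I(1, 5)*(-50 + 66) = (2*5)*(-50 + 66) = 10*16 = 160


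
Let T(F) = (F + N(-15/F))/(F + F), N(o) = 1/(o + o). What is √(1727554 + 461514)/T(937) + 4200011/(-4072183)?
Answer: -4200011/4072183 + 120*√547267/29 ≈ 3060.1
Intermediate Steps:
N(o) = 1/(2*o)
T(F) = 29/60 (T(F) = (F + 1/(2*((-15/F))))/(F + F) = (F + (-F/15)/2)/((2*F)) = (F - F/30)*(1/(2*F)) = (29*F/30)*(1/(2*F)) = 29/60)
√(1727554 + 461514)/T(937) + 4200011/(-4072183) = √(1727554 + 461514)/(29/60) + 4200011/(-4072183) = √2189068*(60/29) + 4200011*(-1/4072183) = (2*√547267)*(60/29) - 4200011/4072183 = 120*√547267/29 - 4200011/4072183 = -4200011/4072183 + 120*√547267/29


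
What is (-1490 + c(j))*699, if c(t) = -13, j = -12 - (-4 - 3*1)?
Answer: -1050597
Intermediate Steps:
j = -5 (j = -12 - (-4 - 3) = -12 - 1*(-7) = -12 + 7 = -5)
(-1490 + c(j))*699 = (-1490 - 13)*699 = -1503*699 = -1050597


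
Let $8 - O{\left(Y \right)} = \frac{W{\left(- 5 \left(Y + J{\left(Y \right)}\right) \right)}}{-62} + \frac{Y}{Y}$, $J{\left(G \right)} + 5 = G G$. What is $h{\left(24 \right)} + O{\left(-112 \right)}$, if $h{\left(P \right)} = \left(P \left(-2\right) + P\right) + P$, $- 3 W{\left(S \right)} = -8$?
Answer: $\frac{655}{93} \approx 7.043$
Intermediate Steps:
$J{\left(G \right)} = -5 + G^{2}$ ($J{\left(G \right)} = -5 + G G = -5 + G^{2}$)
$W{\left(S \right)} = \frac{8}{3}$ ($W{\left(S \right)} = \left(- \frac{1}{3}\right) \left(-8\right) = \frac{8}{3}$)
$O{\left(Y \right)} = \frac{655}{93}$ ($O{\left(Y \right)} = 8 - \left(\frac{8}{3 \left(-62\right)} + \frac{Y}{Y}\right) = 8 - \left(\frac{8}{3} \left(- \frac{1}{62}\right) + 1\right) = 8 - \left(- \frac{4}{93} + 1\right) = 8 - \frac{89}{93} = \frac{655}{93}$)
$h{\left(P \right)} = 0$ ($h{\left(P \right)} = \left(- 2 P + P\right) + P = - P + P = 0$)
$h{\left(24 \right)} + O{\left(-112 \right)} = 0 + \frac{655}{93} = \frac{655}{93}$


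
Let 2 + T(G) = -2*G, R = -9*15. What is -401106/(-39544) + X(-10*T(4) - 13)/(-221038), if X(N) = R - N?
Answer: 599111127/59058964 ≈ 10.144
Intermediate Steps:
R = -135
T(G) = -2 - 2*G
X(N) = -135 - N
-401106/(-39544) + X(-10*T(4) - 13)/(-221038) = -401106/(-39544) + (-135 - (-10*(-2 - 2*4) - 13))/(-221038) = -401106*(-1/39544) + (-135 - (-10*(-2 - 8) - 13))*(-1/221038) = 200553/19772 + (-135 - (-10*(-10) - 13))*(-1/221038) = 200553/19772 + (-135 - (100 - 13))*(-1/221038) = 200553/19772 + (-135 - 1*87)*(-1/221038) = 200553/19772 + (-135 - 87)*(-1/221038) = 200553/19772 - 222*(-1/221038) = 200553/19772 + 3/2987 = 599111127/59058964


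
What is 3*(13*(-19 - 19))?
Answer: -1482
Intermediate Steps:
3*(13*(-19 - 19)) = 3*(13*(-38)) = 3*(-494) = -1482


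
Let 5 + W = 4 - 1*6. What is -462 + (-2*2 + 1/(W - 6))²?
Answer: -75269/169 ≈ -445.38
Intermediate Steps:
W = -7 (W = -5 + (4 - 1*6) = -5 + (4 - 6) = -5 - 2 = -7)
-462 + (-2*2 + 1/(W - 6))² = -462 + (-2*2 + 1/(-7 - 6))² = -462 + (-4 + 1/(-13))² = -462 + (-4 - 1/13)² = -462 + (-53/13)² = -462 + 2809/169 = -75269/169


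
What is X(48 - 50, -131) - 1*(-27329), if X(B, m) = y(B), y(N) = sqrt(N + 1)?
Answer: 27329 + I ≈ 27329.0 + 1.0*I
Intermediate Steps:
y(N) = sqrt(1 + N)
X(B, m) = sqrt(1 + B)
X(48 - 50, -131) - 1*(-27329) = sqrt(1 + (48 - 50)) - 1*(-27329) = sqrt(1 - 2) + 27329 = sqrt(-1) + 27329 = I + 27329 = 27329 + I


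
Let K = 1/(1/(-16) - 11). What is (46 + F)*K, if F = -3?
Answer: -688/177 ≈ -3.8870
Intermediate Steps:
K = -16/177 (K = 1/(-1/16 - 11) = 1/(-177/16) = -16/177 ≈ -0.090395)
(46 + F)*K = (46 - 3)*(-16/177) = 43*(-16/177) = -688/177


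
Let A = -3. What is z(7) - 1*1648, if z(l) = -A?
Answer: -1645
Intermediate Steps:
z(l) = 3 (z(l) = -1*(-3) = 3)
z(7) - 1*1648 = 3 - 1*1648 = 3 - 1648 = -1645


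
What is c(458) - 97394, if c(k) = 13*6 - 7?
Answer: -97323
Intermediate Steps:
c(k) = 71 (c(k) = 78 - 7 = 71)
c(458) - 97394 = 71 - 97394 = -97323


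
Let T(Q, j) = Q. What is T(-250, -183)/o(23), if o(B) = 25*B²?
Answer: -10/529 ≈ -0.018904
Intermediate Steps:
T(-250, -183)/o(23) = -250/(25*23²) = -250/(25*529) = -250/13225 = -250*1/13225 = -10/529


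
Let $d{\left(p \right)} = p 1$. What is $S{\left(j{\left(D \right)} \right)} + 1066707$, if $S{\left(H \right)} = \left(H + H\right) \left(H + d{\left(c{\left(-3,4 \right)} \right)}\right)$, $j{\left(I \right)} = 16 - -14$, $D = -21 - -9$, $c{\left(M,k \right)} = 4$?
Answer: $1068747$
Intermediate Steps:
$d{\left(p \right)} = p$
$D = -12$ ($D = -21 + 9 = -12$)
$j{\left(I \right)} = 30$ ($j{\left(I \right)} = 16 + 14 = 30$)
$S{\left(H \right)} = 2 H \left(4 + H\right)$ ($S{\left(H \right)} = \left(H + H\right) \left(H + 4\right) = 2 H \left(4 + H\right)$)
$S{\left(j{\left(D \right)} \right)} + 1066707 = 2 \cdot 30 \left(4 + 30\right) + 1066707 = 2 \cdot 30 \cdot 34 + 1066707 = 2040 + 1066707 = 1068747$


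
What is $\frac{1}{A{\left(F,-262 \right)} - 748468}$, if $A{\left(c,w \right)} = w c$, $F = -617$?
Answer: $- \frac{1}{586814} \approx -1.7041 \cdot 10^{-6}$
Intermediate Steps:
$A{\left(c,w \right)} = c w$
$\frac{1}{A{\left(F,-262 \right)} - 748468} = \frac{1}{\left(-617\right) \left(-262\right) - 748468} = \frac{1}{161654 - 748468} = \frac{1}{-586814} = - \frac{1}{586814}$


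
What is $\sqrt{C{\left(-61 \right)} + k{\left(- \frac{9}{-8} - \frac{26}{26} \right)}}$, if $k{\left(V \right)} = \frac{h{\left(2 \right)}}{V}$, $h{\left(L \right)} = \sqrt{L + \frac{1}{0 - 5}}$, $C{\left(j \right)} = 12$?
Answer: $\frac{2 \sqrt{75 + 30 \sqrt{5}}}{5} \approx 4.7679$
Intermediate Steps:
$h{\left(L \right)} = \sqrt{- \frac{1}{5} + L}$ ($h{\left(L \right)} = \sqrt{L + \frac{1}{-5}} = \sqrt{L - \frac{1}{5}} = \sqrt{- \frac{1}{5} + L}$)
$k{\left(V \right)} = \frac{3 \sqrt{5}}{5 V}$ ($k{\left(V \right)} = \frac{\frac{1}{5} \sqrt{-5 + 25 \cdot 2}}{V} = \frac{\frac{1}{5} \sqrt{-5 + 50}}{V} = \frac{\frac{1}{5} \sqrt{45}}{V} = \frac{\frac{1}{5} \cdot 3 \sqrt{5}}{V} = \frac{\frac{3}{5} \sqrt{5}}{V} = \frac{3 \sqrt{5}}{5 V}$)
$\sqrt{C{\left(-61 \right)} + k{\left(- \frac{9}{-8} - \frac{26}{26} \right)}} = \sqrt{12 + \frac{3 \sqrt{5}}{5 \left(- \frac{9}{-8} - \frac{26}{26}\right)}} = \sqrt{12 + \frac{3 \sqrt{5}}{5 \left(\left(-9\right) \left(- \frac{1}{8}\right) - 1\right)}} = \sqrt{12 + \frac{3 \sqrt{5}}{5 \left(\frac{9}{8} - 1\right)}} = \sqrt{12 + \frac{3 \sqrt{5} \frac{1}{\frac{1}{8}}}{5}} = \sqrt{12 + \frac{3}{5} \sqrt{5} \cdot 8} = \sqrt{12 + \frac{24 \sqrt{5}}{5}}$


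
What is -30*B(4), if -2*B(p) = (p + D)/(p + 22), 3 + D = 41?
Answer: 315/13 ≈ 24.231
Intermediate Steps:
D = 38 (D = -3 + 41 = 38)
B(p) = -(38 + p)/(2*(22 + p)) (B(p) = -(p + 38)/(2*(p + 22)) = -(38 + p)/(2*(22 + p)))
-30*B(4) = -15*(-38 - 1*4)/(22 + 4) = -15*(-38 - 4)/26 = -15*(-42)/26 = -30*(-21/26) = 315/13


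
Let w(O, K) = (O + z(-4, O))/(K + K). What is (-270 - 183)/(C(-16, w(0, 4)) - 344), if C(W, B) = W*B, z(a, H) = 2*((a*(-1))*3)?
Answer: 453/392 ≈ 1.1556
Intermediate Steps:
z(a, H) = -6*a (z(a, H) = 2*(-a*3) = 2*(-3*a) = -6*a)
w(O, K) = (24 + O)/(2*K) (w(O, K) = (O - 6*(-4))/(K + K) = (O + 24)/((2*K)) = (24 + O)*(1/(2*K)) = (24 + O)/(2*K))
C(W, B) = B*W
(-270 - 183)/(C(-16, w(0, 4)) - 344) = (-270 - 183)/(((½)*(24 + 0)/4)*(-16) - 344) = -453/(((½)*(¼)*24)*(-16) - 344) = -453/(3*(-16) - 344) = -453/(-48 - 344) = -453/(-392) = -453*(-1/392) = 453/392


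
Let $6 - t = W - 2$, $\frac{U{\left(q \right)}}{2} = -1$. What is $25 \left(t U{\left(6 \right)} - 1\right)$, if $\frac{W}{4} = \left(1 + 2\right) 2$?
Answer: $775$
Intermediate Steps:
$U{\left(q \right)} = -2$ ($U{\left(q \right)} = 2 \left(-1\right) = -2$)
$W = 24$ ($W = 4 \left(1 + 2\right) 2 = 4 \cdot 3 \cdot 2 = 4 \cdot 6 = 24$)
$t = -16$ ($t = 6 - \left(24 - 2\right) = 6 - 22 = -16$)
$25 \left(t U{\left(6 \right)} - 1\right) = 25 \left(\left(-16\right) \left(-2\right) - 1\right) = 25 \left(32 - 1\right) = 25 \cdot 31 = 775$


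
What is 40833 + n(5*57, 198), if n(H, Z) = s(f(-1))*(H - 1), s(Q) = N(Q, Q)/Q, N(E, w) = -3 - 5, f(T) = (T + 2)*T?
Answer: 43105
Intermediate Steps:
f(T) = T*(2 + T) (f(T) = (2 + T)*T = T*(2 + T))
N(E, w) = -8
s(Q) = -8/Q
n(H, Z) = -8 + 8*H (n(H, Z) = (-8*(-1/(2 - 1)))*(H - 1) = (-8/((-1*1)))*(-1 + H) = (-8/(-1))*(-1 + H) = (-8*(-1))*(-1 + H) = 8*(-1 + H) = -8 + 8*H)
40833 + n(5*57, 198) = 40833 + (-8 + 8*(5*57)) = 40833 + (-8 + 8*285) = 40833 + (-8 + 2280) = 40833 + 2272 = 43105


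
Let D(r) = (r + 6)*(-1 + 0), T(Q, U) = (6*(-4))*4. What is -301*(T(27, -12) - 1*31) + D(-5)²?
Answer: 38228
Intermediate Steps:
T(Q, U) = -96 (T(Q, U) = -24*4 = -96)
D(r) = -6 - r (D(r) = (6 + r)*(-1) = -6 - r)
-301*(T(27, -12) - 1*31) + D(-5)² = -301*(-96 - 1*31) + (-6 - 1*(-5))² = -301*(-96 - 31) + (-6 + 5)² = -301*(-127) + (-1)² = 38227 + 1 = 38228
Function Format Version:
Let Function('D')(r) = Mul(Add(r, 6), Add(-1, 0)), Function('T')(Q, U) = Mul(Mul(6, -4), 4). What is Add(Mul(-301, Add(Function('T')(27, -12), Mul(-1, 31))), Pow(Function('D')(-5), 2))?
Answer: 38228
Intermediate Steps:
Function('T')(Q, U) = -96 (Function('T')(Q, U) = Mul(-24, 4) = -96)
Function('D')(r) = Add(-6, Mul(-1, r)) (Function('D')(r) = Mul(Add(6, r), -1) = Add(-6, Mul(-1, r)))
Add(Mul(-301, Add(Function('T')(27, -12), Mul(-1, 31))), Pow(Function('D')(-5), 2)) = Add(Mul(-301, Add(-96, Mul(-1, 31))), Pow(Add(-6, Mul(-1, -5)), 2)) = Add(Mul(-301, Add(-96, -31)), Pow(Add(-6, 5), 2)) = Add(Mul(-301, -127), Pow(-1, 2)) = Add(38227, 1) = 38228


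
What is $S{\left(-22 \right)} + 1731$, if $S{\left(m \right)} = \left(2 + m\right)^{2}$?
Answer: $2131$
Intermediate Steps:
$S{\left(-22 \right)} + 1731 = \left(2 - 22\right)^{2} + 1731 = \left(-20\right)^{2} + 1731 = 400 + 1731 = 2131$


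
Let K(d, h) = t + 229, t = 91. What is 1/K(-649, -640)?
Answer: 1/320 ≈ 0.0031250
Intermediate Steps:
K(d, h) = 320 (K(d, h) = 91 + 229 = 320)
1/K(-649, -640) = 1/320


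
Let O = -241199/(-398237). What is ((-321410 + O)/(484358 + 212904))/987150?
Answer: -18285301853/39158199510120300 ≈ -4.6696e-7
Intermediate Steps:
O = 34457/56891 (O = -241199*(-1/398237) = 34457/56891 ≈ 0.60567)
((-321410 + O)/(484358 + 212904))/987150 = ((-321410 + 34457/56891)/(484358 + 212904))/987150 = -18285301853/56891/697262*(1/987150) = -18285301853/56891*1/697262*(1/987150) = -18285301853/39667932442*1/987150 = -18285301853/39158199510120300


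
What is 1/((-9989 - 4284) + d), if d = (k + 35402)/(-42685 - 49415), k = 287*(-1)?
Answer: -6140/87638561 ≈ -7.0060e-5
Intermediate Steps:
k = -287
d = -2341/6140 (d = (-287 + 35402)/(-42685 - 49415) = 35115/(-92100) = 35115*(-1/92100) = -2341/6140 ≈ -0.38127)
1/((-9989 - 4284) + d) = 1/((-9989 - 4284) - 2341/6140) = 1/(-14273 - 2341/6140) = 1/(-87638561/6140) = -6140/87638561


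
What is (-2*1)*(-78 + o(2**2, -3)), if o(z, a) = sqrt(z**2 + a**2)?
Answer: 146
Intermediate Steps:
o(z, a) = sqrt(a**2 + z**2)
(-2*1)*(-78 + o(2**2, -3)) = (-2*1)*(-78 + sqrt((-3)**2 + (2**2)**2)) = -2*(-78 + sqrt(9 + 4**2)) = -2*(-78 + sqrt(9 + 16)) = -2*(-78 + sqrt(25)) = -2*(-78 + 5) = -2*(-73) = 146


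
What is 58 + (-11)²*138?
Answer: 16756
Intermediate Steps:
58 + (-11)²*138 = 58 + 121*138 = 58 + 16698 = 16756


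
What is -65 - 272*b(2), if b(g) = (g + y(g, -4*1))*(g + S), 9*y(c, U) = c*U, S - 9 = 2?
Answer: -35945/9 ≈ -3993.9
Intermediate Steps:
S = 11 (S = 9 + 2 = 11)
y(c, U) = U*c/9 (y(c, U) = (c*U)/9 = (U*c)/9 = U*c/9)
b(g) = 5*g*(11 + g)/9 (b(g) = (g + (-4*1)*g/9)*(g + 11) = (g + (⅑)*(-4)*g)*(11 + g) = (g - 4*g/9)*(11 + g) = (5*g/9)*(11 + g) = 5*g*(11 + g)/9)
-65 - 272*b(2) = -65 - 1360*2*(11 + 2)/9 = -65 - 1360*2*13/9 = -65 - 272*130/9 = -65 - 35360/9 = -35945/9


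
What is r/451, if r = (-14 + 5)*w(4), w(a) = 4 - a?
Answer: 0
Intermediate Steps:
r = 0 (r = (-14 + 5)*(4 - 1*4) = -9*(4 - 4) = -9*0 = 0)
r/451 = 0/451 = 0*(1/451) = 0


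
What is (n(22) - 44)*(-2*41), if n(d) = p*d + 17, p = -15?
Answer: 29274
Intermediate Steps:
n(d) = 17 - 15*d (n(d) = -15*d + 17 = 17 - 15*d)
(n(22) - 44)*(-2*41) = ((17 - 15*22) - 44)*(-2*41) = ((17 - 330) - 44)*(-82) = (-313 - 44)*(-82) = -357*(-82) = 29274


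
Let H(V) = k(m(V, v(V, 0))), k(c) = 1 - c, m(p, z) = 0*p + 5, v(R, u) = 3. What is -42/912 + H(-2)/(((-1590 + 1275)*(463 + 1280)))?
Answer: -3842707/83454840 ≈ -0.046045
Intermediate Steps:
m(p, z) = 5 (m(p, z) = 0 + 5 = 5)
H(V) = -4 (H(V) = 1 - 1*5 = 1 - 5 = -4)
-42/912 + H(-2)/(((-1590 + 1275)*(463 + 1280))) = -42/912 - 4*1/((-1590 + 1275)*(463 + 1280)) = -42*1/912 - 4/((-315*1743)) = -7/152 - 4/(-549045) = -7/152 - 4*(-1/549045) = -7/152 + 4/549045 = -3842707/83454840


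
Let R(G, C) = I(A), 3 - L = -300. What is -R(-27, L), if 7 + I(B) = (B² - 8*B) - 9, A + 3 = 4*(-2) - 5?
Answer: -368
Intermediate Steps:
A = -16 (A = -3 + (4*(-2) - 5) = -3 + (-8 - 5) = -3 - 13 = -16)
I(B) = -16 + B² - 8*B (I(B) = -7 + ((B² - 8*B) - 9) = -7 + (-9 + B² - 8*B) = -16 + B² - 8*B)
L = 303 (L = 3 - 1*(-300) = 3 + 300 = 303)
R(G, C) = 368 (R(G, C) = -16 + (-16)² - 8*(-16) = -16 + 256 + 128 = 368)
-R(-27, L) = -1*368 = -368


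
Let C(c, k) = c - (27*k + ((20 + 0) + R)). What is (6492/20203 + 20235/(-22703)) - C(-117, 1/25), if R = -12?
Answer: 1439188275043/11466717725 ≈ 125.51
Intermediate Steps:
C(c, k) = -8 + c - 27*k (C(c, k) = c - (27*k + ((20 + 0) - 12)) = c - (27*k + (20 - 12)) = c - (27*k + 8) = c - (8 + 27*k) = c + (-8 - 27*k) = -8 + c - 27*k)
(6492/20203 + 20235/(-22703)) - C(-117, 1/25) = (6492/20203 + 20235/(-22703)) - (-8 - 117 - 27/25) = (6492*(1/20203) + 20235*(-1/22703)) - (-8 - 117 - 27*1/25) = (6492/20203 - 20235/22703) - (-8 - 117 - 27/25) = -261419829/458668709 - 1*(-3152/25) = -261419829/458668709 + 3152/25 = 1439188275043/11466717725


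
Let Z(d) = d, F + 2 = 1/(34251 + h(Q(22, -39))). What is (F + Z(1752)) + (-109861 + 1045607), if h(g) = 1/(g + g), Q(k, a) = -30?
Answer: 1926609592324/2055059 ≈ 9.3750e+5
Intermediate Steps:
h(g) = 1/(2*g)
F = -4110058/2055059 (F = -2 + 1/(34251 + (½)/(-30)) = -2 + 1/(34251 + (½)*(-1/30)) = -2 + 1/(34251 - 1/60) = -2 + 1/(2055059/60) = -2 + 60/2055059 = -4110058/2055059 ≈ -2.0000)
(F + Z(1752)) + (-109861 + 1045607) = (-4110058/2055059 + 1752) + (-109861 + 1045607) = 3596353310/2055059 + 935746 = 1926609592324/2055059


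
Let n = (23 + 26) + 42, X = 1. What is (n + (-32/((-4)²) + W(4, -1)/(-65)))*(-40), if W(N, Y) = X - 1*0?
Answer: -46272/13 ≈ -3559.4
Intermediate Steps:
W(N, Y) = 1 (W(N, Y) = 1 - 1*0 = 1 + 0 = 1)
n = 91 (n = 49 + 42 = 91)
(n + (-32/((-4)²) + W(4, -1)/(-65)))*(-40) = (91 + (-32/((-4)²) + 1/(-65)))*(-40) = (91 + (-32/16 + 1*(-1/65)))*(-40) = (91 + (-32*1/16 - 1/65))*(-40) = (91 + (-2 - 1/65))*(-40) = (91 - 131/65)*(-40) = (5784/65)*(-40) = -46272/13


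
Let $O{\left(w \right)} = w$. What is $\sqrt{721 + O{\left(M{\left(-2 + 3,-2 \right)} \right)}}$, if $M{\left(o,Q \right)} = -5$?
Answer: $2 \sqrt{179} \approx 26.758$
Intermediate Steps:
$\sqrt{721 + O{\left(M{\left(-2 + 3,-2 \right)} \right)}} = \sqrt{721 - 5} = \sqrt{716} = 2 \sqrt{179}$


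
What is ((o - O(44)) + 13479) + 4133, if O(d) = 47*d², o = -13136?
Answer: -86516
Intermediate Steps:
((o - O(44)) + 13479) + 4133 = ((-13136 - 47*44²) + 13479) + 4133 = ((-13136 - 47*1936) + 13479) + 4133 = ((-13136 - 1*90992) + 13479) + 4133 = ((-13136 - 90992) + 13479) + 4133 = (-104128 + 13479) + 4133 = -90649 + 4133 = -86516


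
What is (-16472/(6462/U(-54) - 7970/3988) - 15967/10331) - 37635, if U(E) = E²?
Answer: -20573832897112/181505339 ≈ -1.1335e+5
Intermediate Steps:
(-16472/(6462/U(-54) - 7970/3988) - 15967/10331) - 37635 = (-16472/(6462/((-54)²) - 7970/3988) - 15967/10331) - 37635 = (-16472/(6462/2916 - 7970*1/3988) - 15967*1/10331) - 37635 = (-16472/(6462*(1/2916) - 3985/1994) - 15967/10331) - 37635 = (-16472/(359/162 - 3985/1994) - 15967/10331) - 37635 = (-16472/17569/80757 - 15967/10331) - 37635 = (-16472*80757/17569 - 15967/10331) - 37635 = (-1330229304/17569 - 15967/10331) - 37635 = -13742879463847/181505339 - 37635 = -20573832897112/181505339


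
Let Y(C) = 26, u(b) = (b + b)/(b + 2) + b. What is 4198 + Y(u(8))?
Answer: 4224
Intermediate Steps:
u(b) = b + 2*b/(2 + b) (u(b) = (2*b)/(2 + b) + b = 2*b/(2 + b) + b = b + 2*b/(2 + b))
4198 + Y(u(8)) = 4198 + 26 = 4224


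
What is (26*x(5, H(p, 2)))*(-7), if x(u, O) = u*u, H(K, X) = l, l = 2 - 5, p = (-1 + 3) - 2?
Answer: -4550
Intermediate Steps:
p = 0 (p = 2 - 2 = 0)
l = -3
H(K, X) = -3
x(u, O) = u²
(26*x(5, H(p, 2)))*(-7) = (26*5²)*(-7) = (26*25)*(-7) = 650*(-7) = -4550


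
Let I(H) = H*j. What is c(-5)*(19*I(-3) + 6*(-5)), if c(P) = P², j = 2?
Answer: -3600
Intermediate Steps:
I(H) = 2*H (I(H) = H*2 = 2*H)
c(-5)*(19*I(-3) + 6*(-5)) = (-5)²*(19*(2*(-3)) + 6*(-5)) = 25*(19*(-6) - 30) = 25*(-114 - 30) = 25*(-144) = -3600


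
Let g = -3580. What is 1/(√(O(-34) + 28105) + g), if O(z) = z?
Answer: -3580/12788329 - 3*√3119/12788329 ≈ -0.00029304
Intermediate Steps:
1/(√(O(-34) + 28105) + g) = 1/(√(-34 + 28105) - 3580) = 1/(√28071 - 3580) = 1/(3*√3119 - 3580) = 1/(-3580 + 3*√3119)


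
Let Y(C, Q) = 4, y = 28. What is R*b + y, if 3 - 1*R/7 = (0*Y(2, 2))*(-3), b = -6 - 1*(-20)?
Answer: 322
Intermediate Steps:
b = 14 (b = -6 + 20 = 14)
R = 21 (R = 21 - 7*0*4*(-3) = 21 - 0*(-3) = 21 - 7*0 = 21 + 0 = 21)
R*b + y = 21*14 + 28 = 294 + 28 = 322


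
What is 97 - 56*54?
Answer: -2927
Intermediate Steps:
97 - 56*54 = 97 - 3024 = -2927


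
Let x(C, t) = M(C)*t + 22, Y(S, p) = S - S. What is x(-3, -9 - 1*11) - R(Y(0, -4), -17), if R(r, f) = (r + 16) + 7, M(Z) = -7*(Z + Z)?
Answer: -841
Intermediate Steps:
Y(S, p) = 0
M(Z) = -14*Z
R(r, f) = 23 + r (R(r, f) = (16 + r) + 7 = 23 + r)
x(C, t) = 22 - 14*C*t (x(C, t) = (-14*C)*t + 22 = -14*C*t + 22 = 22 - 14*C*t)
x(-3, -9 - 1*11) - R(Y(0, -4), -17) = (22 - 14*(-3)*(-9 - 1*11)) - (23 + 0) = (22 - 14*(-3)*(-9 - 11)) - 1*23 = (22 - 14*(-3)*(-20)) - 23 = (22 - 840) - 23 = -818 - 23 = -841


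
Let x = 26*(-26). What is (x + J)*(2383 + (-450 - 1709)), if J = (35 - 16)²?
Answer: -70560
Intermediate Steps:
x = -676
J = 361 (J = 19² = 361)
(x + J)*(2383 + (-450 - 1709)) = (-676 + 361)*(2383 + (-450 - 1709)) = -315*(2383 - 2159) = -315*224 = -70560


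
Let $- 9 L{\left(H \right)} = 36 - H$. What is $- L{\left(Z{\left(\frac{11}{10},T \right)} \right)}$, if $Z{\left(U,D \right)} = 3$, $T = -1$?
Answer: $\frac{11}{3} \approx 3.6667$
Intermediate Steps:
$L{\left(H \right)} = -4 + \frac{H}{9}$ ($L{\left(H \right)} = - \frac{36 - H}{9} = -4 + \frac{H}{9}$)
$- L{\left(Z{\left(\frac{11}{10},T \right)} \right)} = - (-4 + \frac{1}{9} \cdot 3) = - (-4 + \frac{1}{3}) = \left(-1\right) \left(- \frac{11}{3}\right) = \frac{11}{3}$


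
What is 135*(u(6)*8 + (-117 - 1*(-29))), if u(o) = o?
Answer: -5400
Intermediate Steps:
135*(u(6)*8 + (-117 - 1*(-29))) = 135*(6*8 + (-117 - 1*(-29))) = 135*(48 + (-117 + 29)) = 135*(48 - 88) = 135*(-40) = -5400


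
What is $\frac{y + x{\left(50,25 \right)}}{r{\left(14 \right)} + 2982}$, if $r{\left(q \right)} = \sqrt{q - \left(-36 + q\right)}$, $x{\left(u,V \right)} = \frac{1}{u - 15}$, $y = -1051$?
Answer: $- \frac{9196}{26145} \approx -0.35173$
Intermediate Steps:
$x{\left(u,V \right)} = \frac{1}{-15 + u}$
$r{\left(q \right)} = 6$ ($r{\left(q \right)} = \sqrt{36} = 6$)
$\frac{y + x{\left(50,25 \right)}}{r{\left(14 \right)} + 2982} = \frac{-1051 + \frac{1}{-15 + 50}}{6 + 2982} = \frac{-1051 + \frac{1}{35}}{2988} = \left(-1051 + \frac{1}{35}\right) \frac{1}{2988} = \left(- \frac{36784}{35}\right) \frac{1}{2988} = - \frac{9196}{26145}$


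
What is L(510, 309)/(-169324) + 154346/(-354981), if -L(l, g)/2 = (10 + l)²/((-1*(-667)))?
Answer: -4309931459642/10022809374237 ≈ -0.43001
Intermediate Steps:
L(l, g) = -2*(10 + l)²/667 (L(l, g) = -2*(10 + l)²/((-1*(-667))) = -2*(10 + l)²/667)
L(510, 309)/(-169324) + 154346/(-354981) = -2*(10 + 510)²/667/(-169324) + 154346/(-354981) = -2/667*520²*(-1/169324) + 154346*(-1/354981) = -2/667*270400*(-1/169324) - 154346/354981 = -540800/667*(-1/169324) - 154346/354981 = 135200/28234777 - 154346/354981 = -4309931459642/10022809374237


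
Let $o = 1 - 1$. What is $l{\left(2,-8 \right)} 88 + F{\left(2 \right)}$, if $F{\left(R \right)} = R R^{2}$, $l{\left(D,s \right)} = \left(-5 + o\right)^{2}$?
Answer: $2208$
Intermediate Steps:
$o = 0$ ($o = 1 - 1 = 0$)
$l{\left(D,s \right)} = 25$ ($l{\left(D,s \right)} = \left(-5 + 0\right)^{2} = \left(-5\right)^{2} = 25$)
$F{\left(R \right)} = R^{3}$
$l{\left(2,-8 \right)} 88 + F{\left(2 \right)} = 25 \cdot 88 + 2^{3} = 2200 + 8 = 2208$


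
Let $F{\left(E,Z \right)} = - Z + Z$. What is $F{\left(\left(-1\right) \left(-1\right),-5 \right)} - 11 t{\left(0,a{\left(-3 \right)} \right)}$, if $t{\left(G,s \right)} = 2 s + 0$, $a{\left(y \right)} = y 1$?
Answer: $66$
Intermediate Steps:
$a{\left(y \right)} = y$
$F{\left(E,Z \right)} = 0$
$t{\left(G,s \right)} = 2 s$
$F{\left(\left(-1\right) \left(-1\right),-5 \right)} - 11 t{\left(0,a{\left(-3 \right)} \right)} = 0 - 11 \cdot 2 \left(-3\right) = 0 - -66 = 0 + 66 = 66$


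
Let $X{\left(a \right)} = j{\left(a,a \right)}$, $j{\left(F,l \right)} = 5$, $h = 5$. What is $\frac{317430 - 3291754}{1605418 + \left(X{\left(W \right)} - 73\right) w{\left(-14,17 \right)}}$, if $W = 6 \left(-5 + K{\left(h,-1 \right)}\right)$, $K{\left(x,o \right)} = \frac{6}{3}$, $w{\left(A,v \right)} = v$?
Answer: $- \frac{1487162}{802131} \approx -1.854$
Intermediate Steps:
$K{\left(x,o \right)} = 2$ ($K{\left(x,o \right)} = 6 \cdot \frac{1}{3} = 2$)
$W = -18$ ($W = 6 \left(-5 + 2\right) = 6 \left(-3\right) = -18$)
$X{\left(a \right)} = 5$
$\frac{317430 - 3291754}{1605418 + \left(X{\left(W \right)} - 73\right) w{\left(-14,17 \right)}} = \frac{317430 - 3291754}{1605418 + \left(5 - 73\right) 17} = - \frac{2974324}{1605418 - 1156} = - \frac{2974324}{1604262} = \left(-2974324\right) \frac{1}{1604262} = - \frac{1487162}{802131}$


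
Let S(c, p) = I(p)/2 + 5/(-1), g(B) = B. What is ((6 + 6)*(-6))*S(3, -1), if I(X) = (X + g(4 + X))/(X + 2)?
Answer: 288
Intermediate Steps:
I(X) = (4 + 2*X)/(2 + X) (I(X) = (X + (4 + X))/(X + 2) = (4 + 2*X)/(2 + X))
S(c, p) = -4 (S(c, p) = 2/2 + 5/(-1) = 2*(½) + 5*(-1) = 1 - 5 = -4)
((6 + 6)*(-6))*S(3, -1) = ((6 + 6)*(-6))*(-4) = (12*(-6))*(-4) = -72*(-4) = 288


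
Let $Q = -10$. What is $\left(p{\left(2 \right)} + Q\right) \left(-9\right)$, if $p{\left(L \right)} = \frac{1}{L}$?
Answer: $\frac{171}{2} \approx 85.5$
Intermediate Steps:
$\left(p{\left(2 \right)} + Q\right) \left(-9\right) = \left(\frac{1}{2} - 10\right) \left(-9\right) = \left(- \frac{19}{2}\right) \left(-9\right) = \frac{171}{2}$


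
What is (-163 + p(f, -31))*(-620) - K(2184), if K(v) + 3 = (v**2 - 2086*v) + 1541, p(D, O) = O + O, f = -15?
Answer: -76070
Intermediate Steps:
p(D, O) = 2*O
K(v) = 1538 + v**2 - 2086*v (K(v) = -3 + ((v**2 - 2086*v) + 1541) = -3 + (1541 + v**2 - 2086*v) = 1538 + v**2 - 2086*v)
(-163 + p(f, -31))*(-620) - K(2184) = (-163 + 2*(-31))*(-620) - (1538 + 2184**2 - 2086*2184) = (-163 - 62)*(-620) - (1538 + 4769856 - 4555824) = -225*(-620) - 1*215570 = 139500 - 215570 = -76070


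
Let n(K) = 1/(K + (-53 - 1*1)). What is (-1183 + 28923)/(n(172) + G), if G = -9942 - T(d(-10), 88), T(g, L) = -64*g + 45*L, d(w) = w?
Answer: -654664/343191 ≈ -1.9076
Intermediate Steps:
n(K) = 1/(-54 + K) (n(K) = 1/(K + (-53 - 1)) = 1/(K - 54) = 1/(-54 + K))
G = -14542 (G = -9942 - (-64*(-10) + 45*88) = -9942 - (640 + 3960) = -9942 - 1*4600 = -9942 - 4600 = -14542)
(-1183 + 28923)/(n(172) + G) = (-1183 + 28923)/(1/(-54 + 172) - 14542) = 27740/(1/118 - 14542) = 27740/(-1715955/118) = 27740*(-118/1715955) = -654664/343191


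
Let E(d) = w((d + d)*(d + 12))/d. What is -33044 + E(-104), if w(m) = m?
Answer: -33228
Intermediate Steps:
E(d) = 24 + 2*d (E(d) = ((d + d)*(d + 12))/d = ((2*d)*(12 + d))/d = (2*d*(12 + d))/d = 24 + 2*d)
-33044 + E(-104) = -33044 + (24 + 2*(-104)) = -33044 + (24 - 208) = -33044 - 184 = -33228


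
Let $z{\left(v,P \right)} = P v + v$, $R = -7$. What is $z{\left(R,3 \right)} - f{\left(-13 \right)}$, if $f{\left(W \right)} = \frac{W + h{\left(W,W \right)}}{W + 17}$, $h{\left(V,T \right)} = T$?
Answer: $- \frac{43}{2} \approx -21.5$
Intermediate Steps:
$z{\left(v,P \right)} = v + P v$
$f{\left(W \right)} = \frac{2 W}{17 + W}$ ($f{\left(W \right)} = \frac{W + W}{W + 17} = \frac{2 W}{17 + W}$)
$z{\left(R,3 \right)} - f{\left(-13 \right)} = - 7 \left(1 + 3\right) - 2 \left(-13\right) \frac{1}{17 - 13} = \left(-7\right) 4 - 2 \left(-13\right) \frac{1}{4} = -28 - 2 \left(-13\right) \frac{1}{4} = -28 - - \frac{13}{2} = -28 + \frac{13}{2} = - \frac{43}{2}$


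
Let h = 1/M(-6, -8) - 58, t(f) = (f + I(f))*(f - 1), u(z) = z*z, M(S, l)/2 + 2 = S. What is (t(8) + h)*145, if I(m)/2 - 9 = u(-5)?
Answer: 1099535/16 ≈ 68721.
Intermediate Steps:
M(S, l) = -4 + 2*S
u(z) = z²
I(m) = 68 (I(m) = 18 + 2*(-5)² = 18 + 2*25 = 18 + 50 = 68)
t(f) = (-1 + f)*(68 + f) (t(f) = (f + 68)*(f - 1) = (68 + f)*(-1 + f) = (-1 + f)*(68 + f))
h = -929/16 (h = 1/(-4 + 2*(-6)) - 58 = 1/(-4 - 12) - 58 = 1/(-16) - 58 = -1/16 - 58 = -929/16 ≈ -58.063)
(t(8) + h)*145 = ((-68 + 8² + 67*8) - 929/16)*145 = ((-68 + 64 + 536) - 929/16)*145 = (532 - 929/16)*145 = (7583/16)*145 = 1099535/16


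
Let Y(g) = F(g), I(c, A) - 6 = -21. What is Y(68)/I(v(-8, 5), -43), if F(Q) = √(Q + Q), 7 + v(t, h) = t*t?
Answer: -2*√34/15 ≈ -0.77746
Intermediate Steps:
v(t, h) = -7 + t² (v(t, h) = -7 + t*t = -7 + t²)
I(c, A) = -15 (I(c, A) = 6 - 21 = -15)
F(Q) = √2*√Q (F(Q) = √(2*Q) = √2*√Q)
Y(g) = √2*√g
Y(68)/I(v(-8, 5), -43) = (√2*√68)/(-15) = (√2*(2*√17))*(-1/15) = (2*√34)*(-1/15) = -2*√34/15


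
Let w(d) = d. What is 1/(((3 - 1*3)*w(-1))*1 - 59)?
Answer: -1/59 ≈ -0.016949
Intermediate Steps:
1/(((3 - 1*3)*w(-1))*1 - 59) = 1/(((3 - 1*3)*(-1))*1 - 59) = 1/(((3 - 3)*(-1))*1 - 59) = 1/((0*(-1))*1 - 59) = 1/(0*1 - 59) = 1/(0 - 59) = 1/(-59) = -1/59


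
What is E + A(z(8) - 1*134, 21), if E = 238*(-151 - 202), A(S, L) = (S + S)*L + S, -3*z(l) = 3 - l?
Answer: -269113/3 ≈ -89704.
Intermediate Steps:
z(l) = -1 + l/3 (z(l) = -(3 - l)/3 = -1 + l/3)
A(S, L) = S + 2*L*S (A(S, L) = (2*S)*L + S = 2*L*S + S = S + 2*L*S)
E = -84014 (E = 238*(-353) = -84014)
E + A(z(8) - 1*134, 21) = -84014 + ((-1 + (⅓)*8) - 1*134)*(1 + 2*21) = -84014 + ((-1 + 8/3) - 134)*(1 + 42) = -84014 + (5/3 - 134)*43 = -84014 - 397/3*43 = -84014 - 17071/3 = -269113/3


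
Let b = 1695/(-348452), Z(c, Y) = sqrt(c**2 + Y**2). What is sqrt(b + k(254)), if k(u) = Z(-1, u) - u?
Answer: sqrt(-7710241221839 + 30354699076*sqrt(64517))/174226 ≈ 0.053813*I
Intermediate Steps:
Z(c, Y) = sqrt(Y**2 + c**2)
b = -1695/348452 (b = 1695*(-1/348452) = -1695/348452 ≈ -0.0048644)
k(u) = sqrt(1 + u**2) - u (k(u) = sqrt(u**2 + (-1)**2) - u = sqrt(u**2 + 1) - u = sqrt(1 + u**2) - u)
sqrt(b + k(254)) = sqrt(-1695/348452 + (sqrt(1 + 254**2) - 1*254)) = sqrt(-1695/348452 + (sqrt(1 + 64516) - 254)) = sqrt(-1695/348452 + (sqrt(64517) - 254)) = sqrt(-1695/348452 + (-254 + sqrt(64517))) = sqrt(-88508503/348452 + sqrt(64517))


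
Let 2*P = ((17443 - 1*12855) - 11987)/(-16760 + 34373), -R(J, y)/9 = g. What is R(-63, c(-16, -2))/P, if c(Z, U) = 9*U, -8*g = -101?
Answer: 16010217/29596 ≈ 540.96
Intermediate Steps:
g = 101/8 (g = -⅛*(-101) = 101/8 ≈ 12.625)
R(J, y) = -909/8 (R(J, y) = -9*101/8 = -909/8)
P = -7399/35226 (P = (((17443 - 1*12855) - 11987)/(-16760 + 34373))/2 = (((17443 - 12855) - 11987)/17613)/2 = ((4588 - 11987)*(1/17613))/2 = (-7399*1/17613)/2 = (½)*(-7399/17613) = -7399/35226 ≈ -0.21004)
R(-63, c(-16, -2))/P = -909/(8*(-7399/35226)) = -909/8*(-35226/7399) = 16010217/29596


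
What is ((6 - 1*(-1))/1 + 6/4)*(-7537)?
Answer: -128129/2 ≈ -64065.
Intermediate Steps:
((6 - 1*(-1))/1 + 6/4)*(-7537) = ((6 + 1)*1 + 6*(¼))*(-7537) = (7*1 + 3/2)*(-7537) = (7 + 3/2)*(-7537) = (17/2)*(-7537) = -128129/2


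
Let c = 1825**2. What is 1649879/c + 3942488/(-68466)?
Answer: -6508994239693/114017285625 ≈ -57.088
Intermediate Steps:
c = 3330625
1649879/c + 3942488/(-68466) = 1649879/3330625 + 3942488/(-68466) = 1649879*(1/3330625) + 3942488*(-1/68466) = 1649879/3330625 - 1971244/34233 = -6508994239693/114017285625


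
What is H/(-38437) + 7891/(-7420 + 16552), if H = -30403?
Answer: 580946563/351006684 ≈ 1.6551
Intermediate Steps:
H/(-38437) + 7891/(-7420 + 16552) = -30403/(-38437) + 7891/(-7420 + 16552) = -30403*(-1/38437) + 7891/9132 = 30403/38437 + 7891*(1/9132) = 30403/38437 + 7891/9132 = 580946563/351006684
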